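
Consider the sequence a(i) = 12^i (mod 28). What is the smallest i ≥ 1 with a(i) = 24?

Listing terms: a(0) = 1,  a(1) = 12,  a(2) = 4,  a(3) = 20,  a(4) = 16,  a(5) = 24,  a(6) = 8,  a(7) = 12.
Since a(7) = a(1) = 12, the sequence is eventually periodic: after a pre-period of length 1 it cycles with period 6.
The value 24 first appears (with i ≥ 1) at a(5).

5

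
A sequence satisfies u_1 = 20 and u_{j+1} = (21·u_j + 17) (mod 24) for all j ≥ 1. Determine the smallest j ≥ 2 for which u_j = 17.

6

We have u_1 = 20, u_2 = 5, u_3 = 2, u_4 = 11, u_5 = 8, u_6 = 17, u_7 = 14, u_8 = 23, u_9 = 20.
The sequence repeats with period 8.
The value 17 first appears (with j ≥ 2) at u_6.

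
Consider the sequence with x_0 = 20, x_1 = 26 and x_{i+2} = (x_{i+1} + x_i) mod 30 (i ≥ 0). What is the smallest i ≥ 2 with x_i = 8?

Computing terms: x_0 = 20; x_1 = 26; x_2 = 16; x_3 = 12; x_4 = 28; x_5 = 10; x_6 = 8; x_7 = 18; x_8 = 26; x_9 = 14; x_{10} = 10; x_{11} = 24; x_{12} = 4; x_{13} = 28; x_{14} = 2; x_{15} = 0; x_{16} = 2; x_{17} = 2; x_{18} = 4; x_{19} = 6; x_{20} = 10; x_{21} = 16; x_{22} = 26; x_{23} = 12; x_{24} = 8; x_{25} = 20; x_{26} = 28; x_{27} = 18; x_{28} = 16; x_{29} = 4; x_{30} = 20; x_{31} = 24; x_{32} = 14; x_{33} = 8; x_{34} = 22; x_{35} = 0; x_{36} = 22; x_{37} = 22; x_{38} = 14; x_{39} = 6; x_{40} = 20; x_{41} = 26.
Since (x_{40}, x_{41}) = (x_0, x_1) = (20, 26) (two consecutive terms determine the rest), the sequence is periodic with period 40.
The value 8 first appears (with i ≥ 2) at x_6.

6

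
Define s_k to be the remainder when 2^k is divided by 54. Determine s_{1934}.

40

s_1 = 2; s_2 = 4; s_3 = 8; s_4 = 16; s_5 = 32; s_6 = 10; s_7 = 20; s_8 = 40; s_9 = 26; s_{10} = 52; s_{11} = 50; s_{12} = 46; s_{13} = 38; s_{14} = 22; s_{15} = 44; s_{16} = 34; s_{17} = 14; s_{18} = 28; s_{19} = 2.
Since s_{19} = s_1 = 2, the sequence is periodic with period 18.
So s_{1934} = s_{1 + ((1934-1) mod 18)} = s_8 = 40.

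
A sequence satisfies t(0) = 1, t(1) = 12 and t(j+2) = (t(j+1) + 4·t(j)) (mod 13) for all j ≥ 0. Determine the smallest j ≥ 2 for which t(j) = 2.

10

t(0) = 1, t(1) = 12, t(2) = 3, t(3) = 12, t(4) = 11, t(5) = 7, t(6) = 12, t(7) = 1, t(8) = 10, t(9) = 1, t(10) = 2, t(11) = 6, t(12) = 1, t(13) = 12.
The sequence repeats with period 12.
The value 2 first appears (with j ≥ 2) at t(10).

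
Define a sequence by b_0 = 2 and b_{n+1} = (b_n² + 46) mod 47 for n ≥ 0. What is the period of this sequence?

11

b_0 = 2; b_1 = 3; b_2 = 8; b_3 = 16; b_4 = 20; b_5 = 23; b_6 = 11; b_7 = 26; b_8 = 17; b_9 = 6; b_{10} = 35; b_{11} = 2.
The sequence repeats with period 11.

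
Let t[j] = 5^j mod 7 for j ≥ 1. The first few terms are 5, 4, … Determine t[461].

Listing terms: t[1] = 5,  t[2] = 4,  t[3] = 6,  t[4] = 2,  t[5] = 3,  t[6] = 1,  t[7] = 5.
The sequence repeats with period 6.
So t[461] = t[1 + ((461-1) mod 6)] = t[5] = 3.

3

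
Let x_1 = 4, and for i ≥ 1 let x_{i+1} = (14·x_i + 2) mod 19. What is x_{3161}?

6

We have x_1 = 4, x_2 = 1, x_3 = 16, x_4 = 17, x_5 = 12, x_6 = 18, x_7 = 7, x_8 = 5, x_9 = 15, x_{10} = 3, x_{11} = 6, x_{12} = 10, x_{13} = 9, x_{14} = 14, x_{15} = 8, x_{16} = 0, x_{17} = 2, x_{18} = 11, x_{19} = 4.
Since x_{19} = x_1 = 4, the sequence is periodic with period 18.
(3161 - 1) mod 18 = 10, so x_{3161} = x_{11} = 6.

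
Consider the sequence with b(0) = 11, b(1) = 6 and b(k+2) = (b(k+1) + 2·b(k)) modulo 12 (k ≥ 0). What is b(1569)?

Listing terms: b(0) = 11, b(1) = 6, b(2) = 4, b(3) = 4, b(4) = 0, b(5) = 8, b(6) = 8, b(7) = 0, b(8) = 4, b(9) = 4.
Since (b(8), b(9)) = (b(2), b(3)) = (4, 4) (two consecutive terms determine the rest), the sequence is eventually periodic: after a pre-period of length 2 it cycles with period 6.
For k ≥ 2, b(k) depends only on (k - 2) mod 6. (1569 - 2) mod 6 = 1, so b(1569) = b(3) = 4.

4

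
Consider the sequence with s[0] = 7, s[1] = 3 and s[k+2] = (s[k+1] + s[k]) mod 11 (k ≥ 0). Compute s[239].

7

Listing terms: s[0] = 7; s[1] = 3; s[2] = 10; s[3] = 2; s[4] = 1; s[5] = 3; s[6] = 4; s[7] = 7; s[8] = 0; s[9] = 7; s[10] = 7; s[11] = 3.
The sequence repeats with period 10.
So s[239] = s[0 + ((239-0) mod 10)] = s[9] = 7.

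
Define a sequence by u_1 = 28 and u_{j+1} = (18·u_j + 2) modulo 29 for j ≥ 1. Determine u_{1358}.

We have u_1 = 28, u_2 = 13, u_3 = 4, u_4 = 16, u_5 = 0, u_6 = 2, u_7 = 9, u_8 = 19, u_9 = 25, u_{10} = 17, u_{11} = 18, u_{12} = 7, u_{13} = 12, u_{14} = 15, u_{15} = 11, u_{16} = 26, u_{17} = 6, u_{18} = 23, u_{19} = 10, u_{20} = 8, u_{21} = 1, u_{22} = 20, u_{23} = 14, u_{24} = 22, u_{25} = 21, u_{26} = 3, u_{27} = 27, u_{28} = 24, u_{29} = 28.
The sequence repeats with period 28.
(1358 - 1) mod 28 = 13, so u_{1358} = u_{14} = 15.

15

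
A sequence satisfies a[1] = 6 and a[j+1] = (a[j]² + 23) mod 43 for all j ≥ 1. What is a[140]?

a[1] = 6, a[2] = 16, a[3] = 21, a[4] = 34, a[5] = 18, a[6] = 3, a[7] = 32, a[8] = 15, a[9] = 33, a[10] = 37, a[11] = 16.
Since a[11] = a[2] = 16, the sequence is eventually periodic: after a pre-period of length 1 it cycles with period 9.
For j ≥ 2, a[j] depends only on (j - 2) mod 9. (140 - 2) mod 9 = 3, so a[140] = a[5] = 18.

18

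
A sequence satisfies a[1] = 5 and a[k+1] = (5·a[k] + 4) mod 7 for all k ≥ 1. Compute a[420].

We have a[1] = 5, a[2] = 1, a[3] = 2, a[4] = 0, a[5] = 4, a[6] = 3, a[7] = 5.
The sequence repeats with period 6.
(420 - 1) mod 6 = 5, so a[420] = a[6] = 3.

3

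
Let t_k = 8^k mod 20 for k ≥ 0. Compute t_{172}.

t_0 = 1; t_1 = 8; t_2 = 4; t_3 = 12; t_4 = 16; t_5 = 8.
Since t_5 = t_1 = 8, the sequence is eventually periodic: after a pre-period of length 1 it cycles with period 4.
For k ≥ 1, t_k depends only on (k - 1) mod 4. (172 - 1) mod 4 = 3, so t_{172} = t_4 = 16.

16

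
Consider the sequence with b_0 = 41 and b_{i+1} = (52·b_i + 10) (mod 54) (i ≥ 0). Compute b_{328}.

b_0 = 41, b_1 = 36, b_2 = 46, b_3 = 26, b_4 = 12, b_5 = 40, b_6 = 38, b_7 = 42, b_8 = 34, b_9 = 50, b_{10} = 18, b_{11} = 28, b_{12} = 8, b_{13} = 48, b_{14} = 22, b_{15} = 20, b_{16} = 24, b_{17} = 16, b_{18} = 32, b_{19} = 0, b_{20} = 10, b_{21} = 44, b_{22} = 30, b_{23} = 4, b_{24} = 2, b_{25} = 6, b_{26} = 52, b_{27} = 14, b_{28} = 36.
Since b_{28} = b_1 = 36, the sequence is eventually periodic: after a pre-period of length 1 it cycles with period 27.
For i ≥ 1, b_i depends only on (i - 1) mod 27. (328 - 1) mod 27 = 3, so b_{328} = b_4 = 12.

12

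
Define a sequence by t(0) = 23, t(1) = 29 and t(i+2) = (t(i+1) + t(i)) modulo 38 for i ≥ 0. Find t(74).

14

We have t(0) = 23; t(1) = 29; t(2) = 14; t(3) = 5; t(4) = 19; t(5) = 24; t(6) = 5; t(7) = 29; t(8) = 34; t(9) = 25; t(10) = 21; t(11) = 8; t(12) = 29; t(13) = 37; t(14) = 28; t(15) = 27; t(16) = 17; t(17) = 6; t(18) = 23; t(19) = 29.
The sequence repeats with period 18.
(74 - 0) mod 18 = 2, so t(74) = t(2) = 14.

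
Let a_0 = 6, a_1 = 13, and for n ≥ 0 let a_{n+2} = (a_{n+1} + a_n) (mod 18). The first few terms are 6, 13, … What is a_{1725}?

8

Listing terms: a_0 = 6, a_1 = 13, a_2 = 1, a_3 = 14, a_4 = 15, a_5 = 11, a_6 = 8, a_7 = 1, a_8 = 9, a_9 = 10, a_{10} = 1, a_{11} = 11, a_{12} = 12, a_{13} = 5, a_{14} = 17, a_{15} = 4, a_{16} = 3, a_{17} = 7, a_{18} = 10, a_{19} = 17, a_{20} = 9, a_{21} = 8, a_{22} = 17, a_{23} = 7, a_{24} = 6, a_{25} = 13.
The sequence repeats with period 24.
So a_{1725} = a_{0 + ((1725-0) mod 24)} = a_{21} = 8.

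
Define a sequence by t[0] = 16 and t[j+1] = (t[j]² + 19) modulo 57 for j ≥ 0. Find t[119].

23

Computing terms: t[0] = 16; t[1] = 47; t[2] = 5; t[3] = 44; t[4] = 17; t[5] = 23; t[6] = 35; t[7] = 47.
Since t[7] = t[1] = 47, the sequence is eventually periodic: after a pre-period of length 1 it cycles with period 6.
For j ≥ 1, t[j] depends only on (j - 1) mod 6. (119 - 1) mod 6 = 4, so t[119] = t[5] = 23.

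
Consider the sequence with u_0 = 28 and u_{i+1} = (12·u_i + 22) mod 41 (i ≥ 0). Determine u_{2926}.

12

Computing terms: u_0 = 28; u_1 = 30; u_2 = 13; u_3 = 14; u_4 = 26; u_5 = 6; u_6 = 12; u_7 = 2; u_8 = 5; u_9 = 0; u_{10} = 22; u_{11} = 40; u_{12} = 10; u_{13} = 19; u_{14} = 4; u_{15} = 29; u_{16} = 1; u_{17} = 34; u_{18} = 20; u_{19} = 16; u_{20} = 9; u_{21} = 7; u_{22} = 24; u_{23} = 23; u_{24} = 11; u_{25} = 31; u_{26} = 25; u_{27} = 35; u_{28} = 32; u_{29} = 37; u_{30} = 15; u_{31} = 38; u_{32} = 27; u_{33} = 18; u_{34} = 33; u_{35} = 8; u_{36} = 36; u_{37} = 3; u_{38} = 17; u_{39} = 21; u_{40} = 28.
Since u_{40} = u_0 = 28, the sequence is periodic with period 40.
(2926 - 0) mod 40 = 6, so u_{2926} = u_6 = 12.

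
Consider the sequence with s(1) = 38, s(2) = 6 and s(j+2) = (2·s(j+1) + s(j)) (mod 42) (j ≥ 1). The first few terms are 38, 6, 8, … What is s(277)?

s(1) = 38,  s(2) = 6,  s(3) = 8,  s(4) = 22,  s(5) = 10,  s(6) = 0,  s(7) = 10,  s(8) = 20,  s(9) = 8,  s(10) = 36,  s(11) = 38,  s(12) = 28,  s(13) = 10,  s(14) = 6,  s(15) = 22,  s(16) = 8,  s(17) = 38,  s(18) = 0,  s(19) = 38,  s(20) = 34,  s(21) = 22,  s(22) = 36,  s(23) = 10,  s(24) = 14,  s(25) = 38,  s(26) = 6.
The sequence repeats with period 24.
(277 - 1) mod 24 = 12, so s(277) = s(13) = 10.

10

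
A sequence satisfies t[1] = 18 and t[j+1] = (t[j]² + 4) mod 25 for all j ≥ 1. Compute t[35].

Listing terms: t[1] = 18,  t[2] = 3,  t[3] = 13,  t[4] = 23,  t[5] = 8,  t[6] = 18.
The sequence repeats with period 5.
So t[35] = t[1 + ((35-1) mod 5)] = t[5] = 8.

8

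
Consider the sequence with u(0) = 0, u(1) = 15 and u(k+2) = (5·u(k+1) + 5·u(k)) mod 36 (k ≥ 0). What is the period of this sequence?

6

u(0) = 0, u(1) = 15, u(2) = 3, u(3) = 18, u(4) = 33, u(5) = 3, u(6) = 0, u(7) = 15.
Since (u(6), u(7)) = (u(0), u(1)) = (0, 15) (two consecutive terms determine the rest), the sequence is periodic with period 6.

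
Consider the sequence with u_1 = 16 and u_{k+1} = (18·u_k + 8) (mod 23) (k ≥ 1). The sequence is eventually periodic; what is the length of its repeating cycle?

11

Computing terms: u_1 = 16, u_2 = 20, u_3 = 0, u_4 = 8, u_5 = 14, u_6 = 7, u_7 = 19, u_8 = 5, u_9 = 6, u_{10} = 1, u_{11} = 3, u_{12} = 16.
The sequence repeats with period 11.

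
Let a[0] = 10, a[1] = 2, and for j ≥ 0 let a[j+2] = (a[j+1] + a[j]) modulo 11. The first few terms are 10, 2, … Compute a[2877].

Computing terms: a[0] = 10,  a[1] = 2,  a[2] = 1,  a[3] = 3,  a[4] = 4,  a[5] = 7,  a[6] = 0,  a[7] = 7,  a[8] = 7,  a[9] = 3,  a[10] = 10,  a[11] = 2.
Since (a[10], a[11]) = (a[0], a[1]) = (10, 2) (two consecutive terms determine the rest), the sequence is periodic with period 10.
(2877 - 0) mod 10 = 7, so a[2877] = a[7] = 7.

7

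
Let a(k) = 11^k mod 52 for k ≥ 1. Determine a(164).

9

Listing terms: a(1) = 11; a(2) = 17; a(3) = 31; a(4) = 29; a(5) = 7; a(6) = 25; a(7) = 15; a(8) = 9; a(9) = 47; a(10) = 49; a(11) = 19; a(12) = 1; a(13) = 11.
The sequence repeats with period 12.
(164 - 1) mod 12 = 7, so a(164) = a(8) = 9.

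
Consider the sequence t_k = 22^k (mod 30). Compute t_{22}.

t_0 = 1, t_1 = 22, t_2 = 4, t_3 = 28, t_4 = 16, t_5 = 22.
Since t_5 = t_1 = 22, the sequence is eventually periodic: after a pre-period of length 1 it cycles with period 4.
For k ≥ 1, t_k depends only on (k - 1) mod 4. (22 - 1) mod 4 = 1, so t_{22} = t_2 = 4.

4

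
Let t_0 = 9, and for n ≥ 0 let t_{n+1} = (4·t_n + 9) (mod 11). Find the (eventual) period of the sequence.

t_0 = 9; t_1 = 1; t_2 = 2; t_3 = 6; t_4 = 0; t_5 = 9.
The sequence repeats with period 5.

5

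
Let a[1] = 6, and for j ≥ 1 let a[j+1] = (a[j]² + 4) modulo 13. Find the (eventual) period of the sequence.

6

a[1] = 6; a[2] = 1; a[3] = 5; a[4] = 3; a[5] = 0; a[6] = 4; a[7] = 7; a[8] = 1.
Since a[8] = a[2] = 1, the sequence is eventually periodic: after a pre-period of length 1 it cycles with period 6.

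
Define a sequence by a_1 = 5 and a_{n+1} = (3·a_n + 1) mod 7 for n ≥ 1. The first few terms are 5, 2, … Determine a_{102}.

6

Listing terms: a_1 = 5,  a_2 = 2,  a_3 = 0,  a_4 = 1,  a_5 = 4,  a_6 = 6,  a_7 = 5.
Since a_7 = a_1 = 5, the sequence is periodic with period 6.
So a_{102} = a_{1 + ((102-1) mod 6)} = a_6 = 6.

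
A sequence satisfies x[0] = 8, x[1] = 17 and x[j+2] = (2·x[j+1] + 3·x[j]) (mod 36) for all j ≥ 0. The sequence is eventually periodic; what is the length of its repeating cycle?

Listing terms: x[0] = 8, x[1] = 17, x[2] = 22, x[3] = 23, x[4] = 4, x[5] = 5, x[6] = 22, x[7] = 23.
Since (x[6], x[7]) = (x[2], x[3]) = (22, 23) (two consecutive terms determine the rest), the sequence is eventually periodic: after a pre-period of length 2 it cycles with period 4.

4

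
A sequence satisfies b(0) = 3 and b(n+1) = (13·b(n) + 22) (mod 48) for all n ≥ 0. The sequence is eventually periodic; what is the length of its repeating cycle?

Listing terms: b(0) = 3; b(1) = 13; b(2) = 47; b(3) = 9; b(4) = 43; b(5) = 5; b(6) = 39; b(7) = 1; b(8) = 35; b(9) = 45; b(10) = 31; b(11) = 41; b(12) = 27; b(13) = 37; b(14) = 23; b(15) = 33; b(16) = 19; b(17) = 29; b(18) = 15; b(19) = 25; b(20) = 11; b(21) = 21; b(22) = 7; b(23) = 17; b(24) = 3.
Since b(24) = b(0) = 3, the sequence is periodic with period 24.

24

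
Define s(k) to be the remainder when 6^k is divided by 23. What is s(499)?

8

s(1) = 6,  s(2) = 13,  s(3) = 9,  s(4) = 8,  s(5) = 2,  s(6) = 12,  s(7) = 3,  s(8) = 18,  s(9) = 16,  s(10) = 4,  s(11) = 1,  s(12) = 6.
The sequence repeats with period 11.
(499 - 1) mod 11 = 3, so s(499) = s(4) = 8.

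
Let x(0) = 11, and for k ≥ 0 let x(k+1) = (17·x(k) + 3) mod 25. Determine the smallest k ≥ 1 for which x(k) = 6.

Listing terms: x(0) = 11; x(1) = 15; x(2) = 8; x(3) = 14; x(4) = 16; x(5) = 0; x(6) = 3; x(7) = 4; x(8) = 21; x(9) = 10; x(10) = 23; x(11) = 19; x(12) = 1; x(13) = 20; x(14) = 18; x(15) = 9; x(16) = 6; x(17) = 5; x(18) = 13; x(19) = 24; x(20) = 11.
The sequence repeats with period 20.
The value 6 first appears (with k ≥ 1) at x(16).

16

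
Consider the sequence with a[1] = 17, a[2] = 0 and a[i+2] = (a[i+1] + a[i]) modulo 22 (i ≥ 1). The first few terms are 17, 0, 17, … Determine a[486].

a[1] = 17, a[2] = 0, a[3] = 17, a[4] = 17, a[5] = 12, a[6] = 7, a[7] = 19, a[8] = 4, a[9] = 1, a[10] = 5, a[11] = 6, a[12] = 11, a[13] = 17, a[14] = 6, a[15] = 1, a[16] = 7, a[17] = 8, a[18] = 15, a[19] = 1, a[20] = 16, a[21] = 17, a[22] = 11, a[23] = 6, a[24] = 17, a[25] = 1, a[26] = 18, a[27] = 19, a[28] = 15, a[29] = 12, a[30] = 5, a[31] = 17, a[32] = 0.
The sequence repeats with period 30.
So a[486] = a[1 + ((486-1) mod 30)] = a[6] = 7.

7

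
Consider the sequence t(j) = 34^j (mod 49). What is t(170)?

t(0) = 1, t(1) = 34, t(2) = 29, t(3) = 6, t(4) = 8, t(5) = 27, t(6) = 36, t(7) = 48, t(8) = 15, t(9) = 20, t(10) = 43, t(11) = 41, t(12) = 22, t(13) = 13, t(14) = 1.
Since t(14) = t(0) = 1, the sequence is periodic with period 14.
(170 - 0) mod 14 = 2, so t(170) = t(2) = 29.

29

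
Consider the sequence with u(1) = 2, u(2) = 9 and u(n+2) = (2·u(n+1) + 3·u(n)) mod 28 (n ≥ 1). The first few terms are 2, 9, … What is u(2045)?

Computing terms: u(1) = 2, u(2) = 9, u(3) = 24, u(4) = 19, u(5) = 26, u(6) = 25, u(7) = 16, u(8) = 23, u(9) = 10, u(10) = 5, u(11) = 12, u(12) = 11, u(13) = 2, u(14) = 9.
Since (u(13), u(14)) = (u(1), u(2)) = (2, 9) (two consecutive terms determine the rest), the sequence is periodic with period 12.
(2045 - 1) mod 12 = 4, so u(2045) = u(5) = 26.

26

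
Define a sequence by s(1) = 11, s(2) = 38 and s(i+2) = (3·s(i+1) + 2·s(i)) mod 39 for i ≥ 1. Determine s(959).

31

We have s(1) = 11,  s(2) = 38,  s(3) = 19,  s(4) = 16,  s(5) = 8,  s(6) = 17,  s(7) = 28,  s(8) = 1,  s(9) = 20,  s(10) = 23,  s(11) = 31,  s(12) = 22,  s(13) = 11,  s(14) = 38.
The sequence repeats with period 12.
So s(959) = s(1 + ((959-1) mod 12)) = s(11) = 31.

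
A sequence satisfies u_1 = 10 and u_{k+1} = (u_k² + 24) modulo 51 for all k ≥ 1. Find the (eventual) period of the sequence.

Listing terms: u_1 = 10; u_2 = 22; u_3 = 49; u_4 = 28; u_5 = 43; u_6 = 37; u_7 = 16; u_8 = 25; u_9 = 37.
Since u_9 = u_6 = 37, the sequence is eventually periodic: after a pre-period of length 5 it cycles with period 3.

3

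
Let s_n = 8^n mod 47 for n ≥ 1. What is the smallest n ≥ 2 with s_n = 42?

3

We have s_1 = 8; s_2 = 17; s_3 = 42; s_4 = 7; s_5 = 9; s_6 = 25; s_7 = 12; s_8 = 2; s_9 = 16; s_{10} = 34; s_{11} = 37; s_{12} = 14; s_{13} = 18; s_{14} = 3; s_{15} = 24; s_{16} = 4; s_{17} = 32; s_{18} = 21; s_{19} = 27; s_{20} = 28; s_{21} = 36; s_{22} = 6; s_{23} = 1; s_{24} = 8.
Since s_{24} = s_1 = 8, the sequence is periodic with period 23.
The value 42 first appears (with n ≥ 2) at s_3.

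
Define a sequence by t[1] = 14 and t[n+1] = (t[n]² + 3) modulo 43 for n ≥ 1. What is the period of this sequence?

5

Listing terms: t[1] = 14; t[2] = 27; t[3] = 1; t[4] = 4; t[5] = 19; t[6] = 20; t[7] = 16; t[8] = 1.
Since t[8] = t[3] = 1, the sequence is eventually periodic: after a pre-period of length 2 it cycles with period 5.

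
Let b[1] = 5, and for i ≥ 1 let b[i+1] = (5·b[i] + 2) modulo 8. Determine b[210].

3

b[1] = 5; b[2] = 3; b[3] = 1; b[4] = 7; b[5] = 5.
The sequence repeats with period 4.
(210 - 1) mod 4 = 1, so b[210] = b[2] = 3.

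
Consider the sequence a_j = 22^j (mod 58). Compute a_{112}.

30

Computing terms: a_0 = 1, a_1 = 22, a_2 = 20, a_3 = 34, a_4 = 52, a_5 = 42, a_6 = 54, a_7 = 28, a_8 = 36, a_9 = 38, a_{10} = 24, a_{11} = 6, a_{12} = 16, a_{13} = 4, a_{14} = 30, a_{15} = 22.
Since a_{15} = a_1 = 22, the sequence is eventually periodic: after a pre-period of length 1 it cycles with period 14.
For j ≥ 1, a_j depends only on (j - 1) mod 14. (112 - 1) mod 14 = 13, so a_{112} = a_{14} = 30.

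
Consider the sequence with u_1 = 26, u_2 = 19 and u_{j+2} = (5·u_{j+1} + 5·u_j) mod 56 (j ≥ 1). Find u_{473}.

u_1 = 26; u_2 = 19; u_3 = 1; u_4 = 44; u_5 = 1; u_6 = 1; u_7 = 10; u_8 = 55; u_9 = 45; u_{10} = 52; u_{11} = 37; u_{12} = 53; u_{13} = 2; u_{14} = 51; u_{15} = 41; u_{16} = 12; u_{17} = 41; u_{18} = 41; u_{19} = 18; u_{20} = 15; u_{21} = 53; u_{22} = 4; u_{23} = 5; u_{24} = 45; u_{25} = 26; u_{26} = 19.
The sequence repeats with period 24.
(473 - 1) mod 24 = 16, so u_{473} = u_{17} = 41.

41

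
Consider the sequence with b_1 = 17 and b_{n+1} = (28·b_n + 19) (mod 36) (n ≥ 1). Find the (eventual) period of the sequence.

Listing terms: b_1 = 17,  b_2 = 27,  b_3 = 19,  b_4 = 11,  b_5 = 3,  b_6 = 31,  b_7 = 23,  b_8 = 15,  b_9 = 7,  b_{10} = 35,  b_{11} = 27.
Since b_{11} = b_2 = 27, the sequence is eventually periodic: after a pre-period of length 1 it cycles with period 9.

9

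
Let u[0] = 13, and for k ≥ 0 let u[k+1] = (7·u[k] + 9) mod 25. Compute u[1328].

13

Computing terms: u[0] = 13, u[1] = 0, u[2] = 9, u[3] = 22, u[4] = 13.
The sequence repeats with period 4.
(1328 - 0) mod 4 = 0, so u[1328] = u[0] = 13.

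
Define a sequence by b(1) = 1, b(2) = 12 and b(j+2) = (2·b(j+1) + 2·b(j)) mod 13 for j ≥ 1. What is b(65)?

b(1) = 1,  b(2) = 12,  b(3) = 0,  b(4) = 11,  b(5) = 9,  b(6) = 1,  b(7) = 7,  b(8) = 3,  b(9) = 7,  b(10) = 7,  b(11) = 2,  b(12) = 5,  b(13) = 1,  b(14) = 12.
The sequence repeats with period 12.
(65 - 1) mod 12 = 4, so b(65) = b(5) = 9.

9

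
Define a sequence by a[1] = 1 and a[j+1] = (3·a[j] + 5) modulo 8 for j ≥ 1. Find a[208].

4

a[1] = 1, a[2] = 0, a[3] = 5, a[4] = 4, a[5] = 1.
The sequence repeats with period 4.
So a[208] = a[1 + ((208-1) mod 4)] = a[4] = 4.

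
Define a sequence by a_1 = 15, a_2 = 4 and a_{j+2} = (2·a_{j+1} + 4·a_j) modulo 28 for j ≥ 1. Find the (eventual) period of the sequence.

Computing terms: a_1 = 15; a_2 = 4; a_3 = 12; a_4 = 12; a_5 = 16; a_6 = 24; a_7 = 0; a_8 = 12; a_9 = 24; a_{10} = 12; a_{11} = 8; a_{12} = 8; a_{13} = 20; a_{14} = 16; a_{15} = 0; a_{16} = 8; a_{17} = 16; a_{18} = 8; a_{19} = 24; a_{20} = 24; a_{21} = 4; a_{22} = 20; a_{23} = 0; a_{24} = 24; a_{25} = 20; a_{26} = 24; a_{27} = 16; a_{28} = 16; a_{29} = 12; a_{30} = 4; a_{31} = 0; a_{32} = 16; a_{33} = 4; a_{34} = 16; a_{35} = 20; a_{36} = 20; a_{37} = 8; a_{38} = 12; a_{39} = 0; a_{40} = 20; a_{41} = 12; a_{42} = 20; a_{43} = 4; a_{44} = 4; a_{45} = 24; a_{46} = 8; a_{47} = 0; a_{48} = 4; a_{49} = 8; a_{50} = 4; a_{51} = 12.
Since (a_{50}, a_{51}) = (a_2, a_3) = (4, 12) (two consecutive terms determine the rest), the sequence is eventually periodic: after a pre-period of length 1 it cycles with period 48.

48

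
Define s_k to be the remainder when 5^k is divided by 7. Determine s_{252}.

1

s_0 = 1,  s_1 = 5,  s_2 = 4,  s_3 = 6,  s_4 = 2,  s_5 = 3,  s_6 = 1.
Since s_6 = s_0 = 1, the sequence is periodic with period 6.
(252 - 0) mod 6 = 0, so s_{252} = s_0 = 1.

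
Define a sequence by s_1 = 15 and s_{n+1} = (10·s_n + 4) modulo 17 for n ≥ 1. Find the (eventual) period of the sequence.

s_1 = 15,  s_2 = 1,  s_3 = 14,  s_4 = 8,  s_5 = 16,  s_6 = 11,  s_7 = 12,  s_8 = 5,  s_9 = 3,  s_{10} = 0,  s_{11} = 4,  s_{12} = 10,  s_{13} = 2,  s_{14} = 7,  s_{15} = 6,  s_{16} = 13,  s_{17} = 15.
Since s_{17} = s_1 = 15, the sequence is periodic with period 16.

16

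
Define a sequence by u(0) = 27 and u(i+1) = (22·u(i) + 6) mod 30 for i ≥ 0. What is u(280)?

12

Listing terms: u(0) = 27, u(1) = 0, u(2) = 6, u(3) = 18, u(4) = 12, u(5) = 0.
Since u(5) = u(1) = 0, the sequence is eventually periodic: after a pre-period of length 1 it cycles with period 4.
For i ≥ 1, u(i) depends only on (i - 1) mod 4. (280 - 1) mod 4 = 3, so u(280) = u(4) = 12.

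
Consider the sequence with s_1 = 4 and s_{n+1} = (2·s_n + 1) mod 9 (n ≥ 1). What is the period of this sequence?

6

Listing terms: s_1 = 4,  s_2 = 0,  s_3 = 1,  s_4 = 3,  s_5 = 7,  s_6 = 6,  s_7 = 4.
Since s_7 = s_1 = 4, the sequence is periodic with period 6.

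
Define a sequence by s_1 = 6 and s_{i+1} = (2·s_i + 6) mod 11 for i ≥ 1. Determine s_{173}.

s_1 = 6; s_2 = 7; s_3 = 9; s_4 = 2; s_5 = 10; s_6 = 4; s_7 = 3; s_8 = 1; s_9 = 8; s_{10} = 0; s_{11} = 6.
Since s_{11} = s_1 = 6, the sequence is periodic with period 10.
So s_{173} = s_{1 + ((173-1) mod 10)} = s_3 = 9.

9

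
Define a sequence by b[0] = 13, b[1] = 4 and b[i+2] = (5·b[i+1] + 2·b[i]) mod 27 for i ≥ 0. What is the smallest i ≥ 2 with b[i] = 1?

5

Listing terms: b[0] = 13; b[1] = 4; b[2] = 19; b[3] = 22; b[4] = 13; b[5] = 1; b[6] = 4; b[7] = 22; b[8] = 10; b[9] = 13; b[10] = 4.
The sequence repeats with period 9.
The value 1 first appears (with i ≥ 2) at b[5].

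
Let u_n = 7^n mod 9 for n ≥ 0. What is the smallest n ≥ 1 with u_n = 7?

We have u_0 = 1; u_1 = 7; u_2 = 4; u_3 = 1.
The sequence repeats with period 3.
The value 7 first appears (with n ≥ 1) at u_1.

1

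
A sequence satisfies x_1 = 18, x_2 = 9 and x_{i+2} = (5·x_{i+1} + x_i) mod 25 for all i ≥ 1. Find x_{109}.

x_1 = 18; x_2 = 9; x_3 = 13; x_4 = 24; x_5 = 8; x_6 = 14; x_7 = 3; x_8 = 4; x_9 = 23; x_{10} = 19; x_{11} = 18; x_{12} = 9.
Since (x_{11}, x_{12}) = (x_1, x_2) = (18, 9) (two consecutive terms determine the rest), the sequence is periodic with period 10.
So x_{109} = x_{1 + ((109-1) mod 10)} = x_9 = 23.

23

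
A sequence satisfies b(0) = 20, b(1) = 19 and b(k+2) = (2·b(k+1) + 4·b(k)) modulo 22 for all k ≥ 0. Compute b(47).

Listing terms: b(0) = 20,  b(1) = 19,  b(2) = 8,  b(3) = 4,  b(4) = 18,  b(5) = 8,  b(6) = 0,  b(7) = 10,  b(8) = 20,  b(9) = 14,  b(10) = 20,  b(11) = 8,  b(12) = 8,  b(13) = 4.
Since (b(12), b(13)) = (b(2), b(3)) = (8, 4) (two consecutive terms determine the rest), the sequence is eventually periodic: after a pre-period of length 2 it cycles with period 10.
For k ≥ 2, b(k) depends only on (k - 2) mod 10. (47 - 2) mod 10 = 5, so b(47) = b(7) = 10.

10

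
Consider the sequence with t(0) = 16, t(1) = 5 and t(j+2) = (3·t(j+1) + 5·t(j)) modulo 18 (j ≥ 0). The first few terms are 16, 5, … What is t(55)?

13

Computing terms: t(0) = 16,  t(1) = 5,  t(2) = 5,  t(3) = 4,  t(4) = 1,  t(5) = 5,  t(6) = 2,  t(7) = 13,  t(8) = 13,  t(9) = 14,  t(10) = 17,  t(11) = 13,  t(12) = 16,  t(13) = 5.
Since (t(12), t(13)) = (t(0), t(1)) = (16, 5) (two consecutive terms determine the rest), the sequence is periodic with period 12.
So t(55) = t(0 + ((55-0) mod 12)) = t(7) = 13.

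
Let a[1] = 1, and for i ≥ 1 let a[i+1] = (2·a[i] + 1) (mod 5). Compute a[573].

1

Computing terms: a[1] = 1, a[2] = 3, a[3] = 2, a[4] = 0, a[5] = 1.
Since a[5] = a[1] = 1, the sequence is periodic with period 4.
(573 - 1) mod 4 = 0, so a[573] = a[1] = 1.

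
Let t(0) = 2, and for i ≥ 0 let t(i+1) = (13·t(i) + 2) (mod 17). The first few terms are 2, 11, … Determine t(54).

9

t(0) = 2, t(1) = 11, t(2) = 9, t(3) = 0, t(4) = 2.
The sequence repeats with period 4.
So t(54) = t(0 + ((54-0) mod 4)) = t(2) = 9.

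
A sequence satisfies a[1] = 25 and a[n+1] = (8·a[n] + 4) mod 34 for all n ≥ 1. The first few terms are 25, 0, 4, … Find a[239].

24

Computing terms: a[1] = 25, a[2] = 0, a[3] = 4, a[4] = 2, a[5] = 20, a[6] = 28, a[7] = 24, a[8] = 26, a[9] = 8, a[10] = 0.
Since a[10] = a[2] = 0, the sequence is eventually periodic: after a pre-period of length 1 it cycles with period 8.
For n ≥ 2, a[n] depends only on (n - 2) mod 8. (239 - 2) mod 8 = 5, so a[239] = a[7] = 24.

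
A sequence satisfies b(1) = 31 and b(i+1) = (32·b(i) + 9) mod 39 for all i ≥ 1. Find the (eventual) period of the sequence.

12

Listing terms: b(1) = 31; b(2) = 26; b(3) = 22; b(4) = 11; b(5) = 10; b(6) = 17; b(7) = 7; b(8) = 38; b(9) = 16; b(10) = 14; b(11) = 28; b(12) = 8; b(13) = 31.
Since b(13) = b(1) = 31, the sequence is periodic with period 12.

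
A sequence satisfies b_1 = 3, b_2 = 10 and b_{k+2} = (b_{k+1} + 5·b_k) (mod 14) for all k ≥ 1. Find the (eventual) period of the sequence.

21

Computing terms: b_1 = 3, b_2 = 10, b_3 = 11, b_4 = 5, b_5 = 4, b_6 = 1, b_7 = 7, b_8 = 12, b_9 = 5, b_{10} = 9, b_{11} = 6, b_{12} = 9, b_{13} = 11, b_{14} = 0, b_{15} = 13, b_{16} = 13, b_{17} = 8, b_{18} = 3, b_{19} = 1, b_{20} = 2, b_{21} = 7, b_{22} = 3, b_{23} = 10.
Since (b_{22}, b_{23}) = (b_1, b_2) = (3, 10) (two consecutive terms determine the rest), the sequence is periodic with period 21.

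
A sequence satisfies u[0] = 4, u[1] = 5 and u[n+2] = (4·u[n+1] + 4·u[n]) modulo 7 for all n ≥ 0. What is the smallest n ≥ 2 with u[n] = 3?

3

We have u[0] = 4, u[1] = 5, u[2] = 1, u[3] = 3, u[4] = 2, u[5] = 6, u[6] = 4, u[7] = 5.
The sequence repeats with period 6.
The value 3 first appears (with n ≥ 2) at u[3].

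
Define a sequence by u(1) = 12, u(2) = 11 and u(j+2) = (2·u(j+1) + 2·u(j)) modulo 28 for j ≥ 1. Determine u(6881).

20

u(1) = 12, u(2) = 11, u(3) = 18, u(4) = 2, u(5) = 12, u(6) = 0, u(7) = 24, u(8) = 20, u(9) = 4, u(10) = 20, u(11) = 20, u(12) = 24, u(13) = 4, u(14) = 0, u(15) = 8, u(16) = 16, u(17) = 20, u(18) = 16, u(19) = 16, u(20) = 8, u(21) = 20, u(22) = 0, u(23) = 12, u(24) = 24, u(25) = 16, u(26) = 24, u(27) = 24, u(28) = 12, u(29) = 16, u(30) = 0, u(31) = 4, u(32) = 8, u(33) = 24, u(34) = 8, u(35) = 8, u(36) = 4, u(37) = 24, u(38) = 0, u(39) = 20, u(40) = 12, u(41) = 8, u(42) = 12, u(43) = 12, u(44) = 20, u(45) = 8, u(46) = 0, u(47) = 16, u(48) = 4, u(49) = 12, u(50) = 4, u(51) = 4, u(52) = 16, u(53) = 12, u(54) = 0.
Since (u(53), u(54)) = (u(5), u(6)) = (12, 0) (two consecutive terms determine the rest), the sequence is eventually periodic: after a pre-period of length 4 it cycles with period 48.
For j ≥ 5, u(j) depends only on (j - 5) mod 48. (6881 - 5) mod 48 = 12, so u(6881) = u(17) = 20.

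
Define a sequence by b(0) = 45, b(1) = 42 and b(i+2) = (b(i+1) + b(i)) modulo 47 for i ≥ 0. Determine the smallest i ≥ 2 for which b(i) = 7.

18

Listing terms: b(0) = 45; b(1) = 42; b(2) = 40; b(3) = 35; b(4) = 28; b(5) = 16; b(6) = 44; b(7) = 13; b(8) = 10; b(9) = 23; b(10) = 33; b(11) = 9; b(12) = 42; b(13) = 4; b(14) = 46; b(15) = 3; b(16) = 2; b(17) = 5; b(18) = 7; b(19) = 12; b(20) = 19; b(21) = 31; b(22) = 3; b(23) = 34; b(24) = 37; b(25) = 24; b(26) = 14; b(27) = 38; b(28) = 5; b(29) = 43; b(30) = 1; b(31) = 44; b(32) = 45; b(33) = 42.
Since (b(32), b(33)) = (b(0), b(1)) = (45, 42) (two consecutive terms determine the rest), the sequence is periodic with period 32.
The value 7 first appears (with i ≥ 2) at b(18).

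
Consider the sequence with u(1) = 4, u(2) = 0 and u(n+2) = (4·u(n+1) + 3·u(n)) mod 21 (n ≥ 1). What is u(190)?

Listing terms: u(1) = 4,  u(2) = 0,  u(3) = 12,  u(4) = 6,  u(5) = 18,  u(6) = 6,  u(7) = 15,  u(8) = 15,  u(9) = 0,  u(10) = 3,  u(11) = 12,  u(12) = 15,  u(13) = 12,  u(14) = 9,  u(15) = 9,  u(16) = 0,  u(17) = 6,  u(18) = 3,  u(19) = 9,  u(20) = 3,  u(21) = 18,  u(22) = 18,  u(23) = 0,  u(24) = 12.
Since (u(23), u(24)) = (u(2), u(3)) = (0, 12) (two consecutive terms determine the rest), the sequence is eventually periodic: after a pre-period of length 1 it cycles with period 21.
For n ≥ 2, u(n) depends only on (n - 2) mod 21. (190 - 2) mod 21 = 20, so u(190) = u(22) = 18.

18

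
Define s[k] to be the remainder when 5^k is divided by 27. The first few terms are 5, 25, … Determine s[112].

4

Listing terms: s[1] = 5, s[2] = 25, s[3] = 17, s[4] = 4, s[5] = 20, s[6] = 19, s[7] = 14, s[8] = 16, s[9] = 26, s[10] = 22, s[11] = 2, s[12] = 10, s[13] = 23, s[14] = 7, s[15] = 8, s[16] = 13, s[17] = 11, s[18] = 1, s[19] = 5.
The sequence repeats with period 18.
So s[112] = s[1 + ((112-1) mod 18)] = s[4] = 4.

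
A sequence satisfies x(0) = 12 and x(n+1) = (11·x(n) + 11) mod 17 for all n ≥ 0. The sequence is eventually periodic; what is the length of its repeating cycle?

Listing terms: x(0) = 12, x(1) = 7, x(2) = 3, x(3) = 10, x(4) = 2, x(5) = 16, x(6) = 0, x(7) = 11, x(8) = 13, x(9) = 1, x(10) = 5, x(11) = 15, x(12) = 6, x(13) = 9, x(14) = 8, x(15) = 14, x(16) = 12.
The sequence repeats with period 16.

16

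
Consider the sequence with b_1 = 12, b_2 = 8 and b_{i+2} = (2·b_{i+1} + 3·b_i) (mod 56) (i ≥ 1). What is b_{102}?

Computing terms: b_1 = 12; b_2 = 8; b_3 = 52; b_4 = 16; b_5 = 20; b_6 = 32; b_7 = 12; b_8 = 8.
Since (b_7, b_8) = (b_1, b_2) = (12, 8) (two consecutive terms determine the rest), the sequence is periodic with period 6.
So b_{102} = b_{1 + ((102-1) mod 6)} = b_6 = 32.

32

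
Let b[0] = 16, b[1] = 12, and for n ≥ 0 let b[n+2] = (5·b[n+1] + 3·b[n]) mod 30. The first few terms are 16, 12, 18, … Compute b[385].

12

We have b[0] = 16,  b[1] = 12,  b[2] = 18,  b[3] = 6,  b[4] = 24,  b[5] = 18,  b[6] = 12,  b[7] = 24,  b[8] = 6,  b[9] = 12,  b[10] = 18.
Since (b[9], b[10]) = (b[1], b[2]) = (12, 18) (two consecutive terms determine the rest), the sequence is eventually periodic: after a pre-period of length 1 it cycles with period 8.
For n ≥ 1, b[n] depends only on (n - 1) mod 8. (385 - 1) mod 8 = 0, so b[385] = b[1] = 12.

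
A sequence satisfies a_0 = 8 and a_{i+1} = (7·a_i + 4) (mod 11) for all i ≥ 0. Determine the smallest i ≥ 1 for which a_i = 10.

9

We have a_0 = 8, a_1 = 5, a_2 = 6, a_3 = 2, a_4 = 7, a_5 = 9, a_6 = 1, a_7 = 0, a_8 = 4, a_9 = 10, a_{10} = 8.
Since a_{10} = a_0 = 8, the sequence is periodic with period 10.
The value 10 first appears (with i ≥ 1) at a_9.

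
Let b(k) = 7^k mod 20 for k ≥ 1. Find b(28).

1

Listing terms: b(1) = 7,  b(2) = 9,  b(3) = 3,  b(4) = 1,  b(5) = 7.
Since b(5) = b(1) = 7, the sequence is periodic with period 4.
(28 - 1) mod 4 = 3, so b(28) = b(4) = 1.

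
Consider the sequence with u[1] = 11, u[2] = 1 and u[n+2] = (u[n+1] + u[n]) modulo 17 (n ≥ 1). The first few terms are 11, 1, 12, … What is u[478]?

10

Computing terms: u[1] = 11,  u[2] = 1,  u[3] = 12,  u[4] = 13,  u[5] = 8,  u[6] = 4,  u[7] = 12,  u[8] = 16,  u[9] = 11,  u[10] = 10,  u[11] = 4,  u[12] = 14,  u[13] = 1,  u[14] = 15,  u[15] = 16,  u[16] = 14,  u[17] = 13,  u[18] = 10,  u[19] = 6,  u[20] = 16,  u[21] = 5,  u[22] = 4,  u[23] = 9,  u[24] = 13,  u[25] = 5,  u[26] = 1,  u[27] = 6,  u[28] = 7,  u[29] = 13,  u[30] = 3,  u[31] = 16,  u[32] = 2,  u[33] = 1,  u[34] = 3,  u[35] = 4,  u[36] = 7,  u[37] = 11,  u[38] = 1.
Since (u[37], u[38]) = (u[1], u[2]) = (11, 1) (two consecutive terms determine the rest), the sequence is periodic with period 36.
(478 - 1) mod 36 = 9, so u[478] = u[10] = 10.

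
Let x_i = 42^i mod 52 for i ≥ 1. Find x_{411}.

We have x_1 = 42, x_2 = 48, x_3 = 40, x_4 = 16, x_5 = 48.
Since x_5 = x_2 = 48, the sequence is eventually periodic: after a pre-period of length 1 it cycles with period 3.
For i ≥ 2, x_i depends only on (i - 2) mod 3. (411 - 2) mod 3 = 1, so x_{411} = x_3 = 40.

40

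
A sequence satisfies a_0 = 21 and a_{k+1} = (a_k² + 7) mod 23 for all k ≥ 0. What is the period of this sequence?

4

a_0 = 21; a_1 = 11; a_2 = 13; a_3 = 15; a_4 = 2; a_5 = 11.
Since a_5 = a_1 = 11, the sequence is eventually periodic: after a pre-period of length 1 it cycles with period 4.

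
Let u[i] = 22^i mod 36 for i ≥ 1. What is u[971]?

16

Computing terms: u[1] = 22; u[2] = 16; u[3] = 28; u[4] = 4; u[5] = 16.
Since u[5] = u[2] = 16, the sequence is eventually periodic: after a pre-period of length 1 it cycles with period 3.
For i ≥ 2, u[i] depends only on (i - 2) mod 3. (971 - 2) mod 3 = 0, so u[971] = u[2] = 16.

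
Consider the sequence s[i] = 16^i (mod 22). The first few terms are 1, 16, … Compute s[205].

Computing terms: s[0] = 1,  s[1] = 16,  s[2] = 14,  s[3] = 4,  s[4] = 20,  s[5] = 12,  s[6] = 16.
Since s[6] = s[1] = 16, the sequence is eventually periodic: after a pre-period of length 1 it cycles with period 5.
For i ≥ 1, s[i] depends only on (i - 1) mod 5. (205 - 1) mod 5 = 4, so s[205] = s[5] = 12.

12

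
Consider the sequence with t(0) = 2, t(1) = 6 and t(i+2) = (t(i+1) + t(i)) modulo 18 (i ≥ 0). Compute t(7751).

4

Listing terms: t(0) = 2, t(1) = 6, t(2) = 8, t(3) = 14, t(4) = 4, t(5) = 0, t(6) = 4, t(7) = 4, t(8) = 8, t(9) = 12, t(10) = 2, t(11) = 14, t(12) = 16, t(13) = 12, t(14) = 10, t(15) = 4, t(16) = 14, t(17) = 0, t(18) = 14, t(19) = 14, t(20) = 10, t(21) = 6, t(22) = 16, t(23) = 4, t(24) = 2, t(25) = 6.
Since (t(24), t(25)) = (t(0), t(1)) = (2, 6) (two consecutive terms determine the rest), the sequence is periodic with period 24.
So t(7751) = t(0 + ((7751-0) mod 24)) = t(23) = 4.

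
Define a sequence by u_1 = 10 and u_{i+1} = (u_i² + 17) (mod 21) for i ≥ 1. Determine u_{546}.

0

u_1 = 10,  u_2 = 12,  u_3 = 14,  u_4 = 3,  u_5 = 5,  u_6 = 0,  u_7 = 17,  u_8 = 12.
Since u_8 = u_2 = 12, the sequence is eventually periodic: after a pre-period of length 1 it cycles with period 6.
For i ≥ 2, u_i depends only on (i - 2) mod 6. (546 - 2) mod 6 = 4, so u_{546} = u_6 = 0.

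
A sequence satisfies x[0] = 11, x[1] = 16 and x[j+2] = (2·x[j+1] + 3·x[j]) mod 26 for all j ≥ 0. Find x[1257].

22

x[0] = 11, x[1] = 16, x[2] = 13, x[3] = 22, x[4] = 5, x[5] = 24, x[6] = 11, x[7] = 16.
The sequence repeats with period 6.
(1257 - 0) mod 6 = 3, so x[1257] = x[3] = 22.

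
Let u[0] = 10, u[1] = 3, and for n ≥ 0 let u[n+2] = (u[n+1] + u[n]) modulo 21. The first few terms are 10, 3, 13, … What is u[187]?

u[0] = 10; u[1] = 3; u[2] = 13; u[3] = 16; u[4] = 8; u[5] = 3; u[6] = 11; u[7] = 14; u[8] = 4; u[9] = 18; u[10] = 1; u[11] = 19; u[12] = 20; u[13] = 18; u[14] = 17; u[15] = 14; u[16] = 10; u[17] = 3.
The sequence repeats with period 16.
So u[187] = u[0 + ((187-0) mod 16)] = u[11] = 19.

19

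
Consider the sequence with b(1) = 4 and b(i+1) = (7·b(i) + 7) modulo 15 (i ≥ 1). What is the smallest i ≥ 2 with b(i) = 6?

b(1) = 4; b(2) = 5; b(3) = 12; b(4) = 1; b(5) = 14; b(6) = 0; b(7) = 7; b(8) = 11; b(9) = 9; b(10) = 10; b(11) = 2; b(12) = 6; b(13) = 4.
The sequence repeats with period 12.
The value 6 first appears (with i ≥ 2) at b(12).

12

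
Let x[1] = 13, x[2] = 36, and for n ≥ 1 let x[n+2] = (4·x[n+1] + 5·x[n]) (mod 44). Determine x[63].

Computing terms: x[1] = 13; x[2] = 36; x[3] = 33; x[4] = 4; x[5] = 5; x[6] = 40; x[7] = 9; x[8] = 16; x[9] = 21; x[10] = 32; x[11] = 13; x[12] = 36.
The sequence repeats with period 10.
So x[63] = x[1 + ((63-1) mod 10)] = x[3] = 33.

33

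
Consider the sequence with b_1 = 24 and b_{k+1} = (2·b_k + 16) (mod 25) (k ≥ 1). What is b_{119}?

We have b_1 = 24; b_2 = 14; b_3 = 19; b_4 = 4; b_5 = 24.
The sequence repeats with period 4.
So b_{119} = b_{1 + ((119-1) mod 4)} = b_3 = 19.

19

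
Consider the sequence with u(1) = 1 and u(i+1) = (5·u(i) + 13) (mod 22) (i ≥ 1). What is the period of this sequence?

10

Listing terms: u(1) = 1, u(2) = 18, u(3) = 15, u(4) = 0, u(5) = 13, u(6) = 12, u(7) = 7, u(8) = 4, u(9) = 11, u(10) = 2, u(11) = 1.
Since u(11) = u(1) = 1, the sequence is periodic with period 10.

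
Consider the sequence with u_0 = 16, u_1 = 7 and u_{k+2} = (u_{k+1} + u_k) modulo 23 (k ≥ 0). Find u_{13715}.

15

u_0 = 16; u_1 = 7; u_2 = 0; u_3 = 7; u_4 = 7; u_5 = 14; u_6 = 21; u_7 = 12; u_8 = 10; u_9 = 22; u_{10} = 9; u_{11} = 8; u_{12} = 17; u_{13} = 2; u_{14} = 19; u_{15} = 21; u_{16} = 17; u_{17} = 15; u_{18} = 9; u_{19} = 1; u_{20} = 10; u_{21} = 11; u_{22} = 21; u_{23} = 9; u_{24} = 7; u_{25} = 16; u_{26} = 0; u_{27} = 16; u_{28} = 16; u_{29} = 9; u_{30} = 2; u_{31} = 11; u_{32} = 13; u_{33} = 1; u_{34} = 14; u_{35} = 15; u_{36} = 6; u_{37} = 21; u_{38} = 4; u_{39} = 2; u_{40} = 6; u_{41} = 8; u_{42} = 14; u_{43} = 22; u_{44} = 13; u_{45} = 12; u_{46} = 2; u_{47} = 14; u_{48} = 16; u_{49} = 7.
Since (u_{48}, u_{49}) = (u_0, u_1) = (16, 7) (two consecutive terms determine the rest), the sequence is periodic with period 48.
(13715 - 0) mod 48 = 35, so u_{13715} = u_{35} = 15.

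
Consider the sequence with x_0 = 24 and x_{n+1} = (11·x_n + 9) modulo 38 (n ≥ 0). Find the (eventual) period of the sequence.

6

We have x_0 = 24, x_1 = 7, x_2 = 10, x_3 = 5, x_4 = 26, x_5 = 29, x_6 = 24.
Since x_6 = x_0 = 24, the sequence is periodic with period 6.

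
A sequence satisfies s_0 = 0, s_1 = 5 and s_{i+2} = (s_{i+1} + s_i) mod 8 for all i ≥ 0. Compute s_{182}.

Listing terms: s_0 = 0, s_1 = 5, s_2 = 5, s_3 = 2, s_4 = 7, s_5 = 1, s_6 = 0, s_7 = 1, s_8 = 1, s_9 = 2, s_{10} = 3, s_{11} = 5, s_{12} = 0, s_{13} = 5.
Since (s_{12}, s_{13}) = (s_0, s_1) = (0, 5) (two consecutive terms determine the rest), the sequence is periodic with period 12.
So s_{182} = s_{0 + ((182-0) mod 12)} = s_2 = 5.

5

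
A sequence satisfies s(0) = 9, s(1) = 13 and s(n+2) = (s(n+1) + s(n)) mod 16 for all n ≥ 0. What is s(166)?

5

We have s(0) = 9; s(1) = 13; s(2) = 6; s(3) = 3; s(4) = 9; s(5) = 12; s(6) = 5; s(7) = 1; s(8) = 6; s(9) = 7; s(10) = 13; s(11) = 4; s(12) = 1; s(13) = 5; s(14) = 6; s(15) = 11; s(16) = 1; s(17) = 12; s(18) = 13; s(19) = 9; s(20) = 6; s(21) = 15; s(22) = 5; s(23) = 4; s(24) = 9; s(25) = 13.
The sequence repeats with period 24.
So s(166) = s(0 + ((166-0) mod 24)) = s(22) = 5.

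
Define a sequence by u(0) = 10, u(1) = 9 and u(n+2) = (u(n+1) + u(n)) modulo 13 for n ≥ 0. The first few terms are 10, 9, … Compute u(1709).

9

Listing terms: u(0) = 10; u(1) = 9; u(2) = 6; u(3) = 2; u(4) = 8; u(5) = 10; u(6) = 5; u(7) = 2; u(8) = 7; u(9) = 9; u(10) = 3; u(11) = 12; u(12) = 2; u(13) = 1; u(14) = 3; u(15) = 4; u(16) = 7; u(17) = 11; u(18) = 5; u(19) = 3; u(20) = 8; u(21) = 11; u(22) = 6; u(23) = 4; u(24) = 10; u(25) = 1; u(26) = 11; u(27) = 12; u(28) = 10; u(29) = 9.
Since (u(28), u(29)) = (u(0), u(1)) = (10, 9) (two consecutive terms determine the rest), the sequence is periodic with period 28.
(1709 - 0) mod 28 = 1, so u(1709) = u(1) = 9.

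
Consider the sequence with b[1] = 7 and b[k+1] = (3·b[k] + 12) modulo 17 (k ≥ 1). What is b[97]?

b[1] = 7,  b[2] = 16,  b[3] = 9,  b[4] = 5,  b[5] = 10,  b[6] = 8,  b[7] = 2,  b[8] = 1,  b[9] = 15,  b[10] = 6,  b[11] = 13,  b[12] = 0,  b[13] = 12,  b[14] = 14,  b[15] = 3,  b[16] = 4,  b[17] = 7.
The sequence repeats with period 16.
(97 - 1) mod 16 = 0, so b[97] = b[1] = 7.

7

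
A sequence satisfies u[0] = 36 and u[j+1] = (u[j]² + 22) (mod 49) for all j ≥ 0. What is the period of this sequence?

We have u[0] = 36; u[1] = 44; u[2] = 47; u[3] = 26; u[4] = 12; u[5] = 19; u[6] = 40; u[7] = 5; u[8] = 47.
Since u[8] = u[2] = 47, the sequence is eventually periodic: after a pre-period of length 2 it cycles with period 6.

6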